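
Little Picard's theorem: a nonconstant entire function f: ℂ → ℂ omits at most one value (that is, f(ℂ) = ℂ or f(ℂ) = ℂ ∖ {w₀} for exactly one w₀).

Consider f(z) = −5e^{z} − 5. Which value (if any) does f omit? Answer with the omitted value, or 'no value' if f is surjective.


Little Picard bounds the complement of f(ℂ) to at most one point.
e^{z} is never zero on ℂ, so -5·e^{z} takes every value in ℂ ∖ {0}. Adding -5 shifts the range to ℂ ∖ {-5}. Thus f omits exactly the value -5.

Omitted value: -5.


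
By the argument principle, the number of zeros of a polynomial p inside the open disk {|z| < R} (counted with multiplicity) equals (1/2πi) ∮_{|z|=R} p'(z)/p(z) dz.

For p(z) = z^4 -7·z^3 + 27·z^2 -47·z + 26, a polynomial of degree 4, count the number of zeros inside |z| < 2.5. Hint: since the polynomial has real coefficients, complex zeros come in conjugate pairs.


The zeros of p are: (2 + 3i), (2 - 3i), 2, 1.
Their magnitudes are: 3.606, 3.606, 2, 1.
Zeros with |z| < R = 2.5: 2, 1.
Count = 2.
By the argument principle, (1/2πi) ∮_{|z|=R} p'(z)/p(z) dz equals exactly this count.

Number of zeros inside |z| < 2.5: 2.


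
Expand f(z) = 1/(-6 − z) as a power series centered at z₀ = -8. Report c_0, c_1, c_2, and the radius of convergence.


Let w = z − z₀, so z = z₀ + w.
Then -6 − z = -6 − (z₀ + w) = (-6 − z₀) − w = 2 − w.
f(z) = 1/(2 − w) = (1/(2)) · 1/(1 − w/(2)) = Σ_{n≥0} w^n / (2)^(n+1).
So c_n = 1/(2)^(n+1):
  c_0 = 1/(2)^1 = 1/2.
  c_1 = 1/(2)^2 = 1/4.
  c_2 = 1/(2)^3 = 1/8.
The series is valid for |w/d| < 1, i.e. |z − z₀| < |d|.
Radius of convergence: R = |-6 − z₀| = |2| = 2 (distance from z₀ to the singularity z = -6).

c_0 = 1/2, c_1 = 1/4, c_2 = 1/8; R = 2.


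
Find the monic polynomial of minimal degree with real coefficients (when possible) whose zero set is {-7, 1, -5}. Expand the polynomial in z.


The polynomial is p(z) = ∏_{α ∈ S} (z − α), where S = {-7, 1, -5}.
Expanding the product yields: p(z) = z^3 + 11·z^2 + 23·z -35.
The resulting polynomial has degree 3 and real coefficients as required.

p(z) = z^3 + 11·z^2 + 23·z -35.


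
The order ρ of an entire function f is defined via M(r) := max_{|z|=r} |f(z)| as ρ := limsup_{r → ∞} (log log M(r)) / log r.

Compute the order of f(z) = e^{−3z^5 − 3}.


|e^{−3z^5 − 3}| = e^{Re(-3·z^5) + -3} ≤ e^{3|z|^5 + -3} = e^{3r^5 + -3} on |z| = r, so ρ ≤ 5. Choosing z on |z|=r so that -3·z^5 is real positive (always possible by picking arg z appropriately) gives |f(z)| = e^{3r^5 + -3}, matching the bound. The additive constant -3 does not affect log log M(r) ~ 5·log r. Hence ρ = 5.
Therefore ρ = 5.

Order ρ = 5.


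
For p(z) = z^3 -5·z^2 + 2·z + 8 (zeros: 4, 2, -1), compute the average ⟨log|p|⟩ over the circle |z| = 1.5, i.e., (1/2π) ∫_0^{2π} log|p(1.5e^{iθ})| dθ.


Zeros: -1, 2, 4; r = 1.5.
Inside |z| < r: -1. Outside (|z| ≥ r): 2, 4.
p(0) = 8, so log|p(0)| = log(8) = 2.0794.
Apply Jensen: I(r) = log|p(0)| + Σ_k log(r/|z_k|), summed over zeros inside |z| < r.
  log(r/|z_k|) for z_k = -1: log(1.5/1) = 0.4055
  Outside zeros (2, 4) contribute nothing to the Jensen sum.
Sum over inside zeros: 0.4055.
I(r) = log|p(0)| + (inside sum) = 2.0794 + 0.4055 = 2.4849.
Note: since some zeros are outside |z| ≤ r, the simplified n·log(r) form does NOT apply — only the inside zeros contribute.

I(r) ≈ 2.4849.


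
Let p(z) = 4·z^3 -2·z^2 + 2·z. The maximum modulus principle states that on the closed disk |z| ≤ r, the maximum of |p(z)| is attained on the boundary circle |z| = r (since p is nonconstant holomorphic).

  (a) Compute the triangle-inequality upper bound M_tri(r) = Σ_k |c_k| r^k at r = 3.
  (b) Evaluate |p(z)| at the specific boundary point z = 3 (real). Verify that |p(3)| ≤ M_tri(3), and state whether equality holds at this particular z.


Coefficients: c_0 = 0, c_1 = 2, c_2 = -2, c_3 = 4. Radius r = 3.
Part (a). Triangle bound: M_tri(r) = Σ_k |c_k| r^k
  = |0|·3^0 + |2|·3^1 + |-2|·3^2 + |4|·3^3
  = 0 + 6 + 18 + 108 = 132.
This bounds M(r) := max_{|z|=r} |p(z)| from above; equality holds iff all terms c_k z^k can be made to align in phase at a single z on |z|=r.
Part (b). At z = 3 (real, on the circle |z| = r):
  p(3) = (0)·3^0 + (2)·3^1 + (-2)·3^2 + (4)·3^3 = 96.
  |p(3)| = 96.
Check: |p(3)| = 96 ≤ 132 = M_tri(3). ✓ Equality does not hold at z = 3 (the coefficients have mixed signs, so the terms do not all align in phase there).

M_tri(3) = 132; |p(3)| = 96; equality at z=3: no.


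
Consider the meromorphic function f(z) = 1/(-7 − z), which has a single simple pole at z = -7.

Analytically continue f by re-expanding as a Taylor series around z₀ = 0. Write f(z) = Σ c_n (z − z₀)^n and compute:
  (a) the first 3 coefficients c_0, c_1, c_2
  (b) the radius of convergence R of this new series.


Let w = z − z₀, so z = z₀ + w.
Then -7 − z = -7 − (z₀ + w) = (-7 − z₀) − w = -7 − w.
f(z) = 1/(-7 − w) = (1/(-7)) · 1/(1 − w/(-7)) = Σ_{n≥0} w^n / (-7)^(n+1).
So c_n = 1/(-7)^(n+1):
  c_0 = 1/(-7)^1 = -1/7.
  c_1 = 1/(-7)^2 = 1/49.
  c_2 = 1/(-7)^3 = -1/343.
The series is valid for |w/d| < 1, i.e. |z − z₀| < |d|.
Radius of convergence: R = |-7 − z₀| = |-7| = 7 (distance from z₀ to the singularity z = -7).

c_0 = -1/7, c_1 = 1/49, c_2 = -1/343; R = 7.


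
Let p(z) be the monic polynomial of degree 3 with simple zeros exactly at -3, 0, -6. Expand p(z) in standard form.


The polynomial is p(z) = ∏_{α ∈ S} (z − α), where S = {-3, 0, -6}.
Expanding the product yields: p(z) = z^3 + 9·z^2 + 18·z.
The resulting polynomial has degree 3 and real coefficients as required.

p(z) = z^3 + 9·z^2 + 18·z.


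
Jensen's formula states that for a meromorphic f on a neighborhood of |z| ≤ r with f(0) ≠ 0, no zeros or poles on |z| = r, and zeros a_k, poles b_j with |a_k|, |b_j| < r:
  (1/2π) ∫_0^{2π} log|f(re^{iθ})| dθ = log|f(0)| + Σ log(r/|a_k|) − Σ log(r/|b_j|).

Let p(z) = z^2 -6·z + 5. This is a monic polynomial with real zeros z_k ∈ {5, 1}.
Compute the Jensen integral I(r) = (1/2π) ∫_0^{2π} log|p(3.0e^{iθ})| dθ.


Zeros: 1, 5; r = 3.0.
Inside |z| < r: 1. Outside (|z| ≥ r): 5.
p(0) = 5, so log|p(0)| = log(5) = 1.6094.
Apply Jensen: I(r) = log|p(0)| + Σ_k log(r/|z_k|), summed over zeros inside |z| < r.
  log(r/|z_k|) for z_k = 1: log(3.0/1) = 1.0986
  Outside zeros (5) contribute nothing to the Jensen sum.
Sum over inside zeros: 1.0986.
I(r) = log|p(0)| + (inside sum) = 1.6094 + 1.0986 = 2.7081.
Note: since some zeros are outside |z| ≤ r, the simplified n·log(r) form does NOT apply — only the inside zeros contribute.

I(r) ≈ 2.7081.


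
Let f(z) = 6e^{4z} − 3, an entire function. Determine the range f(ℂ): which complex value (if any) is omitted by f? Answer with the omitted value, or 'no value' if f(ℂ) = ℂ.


Little Picard bounds the complement of f(ℂ) to at most one point.
e^{4z} is never zero on ℂ, so 6·e^{4z} takes every value in ℂ ∖ {0}. Adding -3 shifts the range to ℂ ∖ {-3}. Thus f omits exactly the value -3.

Omitted value: -3.


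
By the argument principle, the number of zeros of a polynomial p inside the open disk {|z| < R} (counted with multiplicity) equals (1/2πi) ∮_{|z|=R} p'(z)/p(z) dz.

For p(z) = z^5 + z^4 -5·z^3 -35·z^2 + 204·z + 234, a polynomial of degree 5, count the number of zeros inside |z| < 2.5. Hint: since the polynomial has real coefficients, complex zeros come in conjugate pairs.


The zeros of p are: (-3 + 3i), (-3 - 3i), (3 + 2i), (3 - 2i), -1.
Their magnitudes are: 4.243, 4.243, 3.606, 3.606, 1.
Zeros with |z| < R = 2.5: -1.
Count = 1.
By the argument principle, (1/2πi) ∮_{|z|=R} p'(z)/p(z) dz equals exactly this count.

Number of zeros inside |z| < 2.5: 1.


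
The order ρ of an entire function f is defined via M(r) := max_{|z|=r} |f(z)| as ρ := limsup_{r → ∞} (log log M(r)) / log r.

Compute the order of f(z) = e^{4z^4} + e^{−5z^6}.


Each summand is entire of order 4 and 6 respectively (as in the single-exponential case). The order of a sum is at most the max of the orders, so ρ ≤ 6. For the lower bound: on |z|=r choose arg z so that -5z^6 is real positive; then |e^{-5z^6}| = e^{5r^6} while |e^{4z^4}| ≤ e^{4r^4} = o(e^{5r^6}). So |f| ≥ e^{5r^6}(1 − o(1)) and ρ ≥ 6. Hence ρ = max(4, 6) = 6.
Therefore ρ = 6.

Order ρ = 6.


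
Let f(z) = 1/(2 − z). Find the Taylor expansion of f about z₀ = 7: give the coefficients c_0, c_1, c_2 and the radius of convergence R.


Let w = z − z₀, so z = z₀ + w.
Then 2 − z = 2 − (z₀ + w) = (2 − z₀) − w = -5 − w.
f(z) = 1/(-5 − w) = (1/(-5)) · 1/(1 − w/(-5)) = Σ_{n≥0} w^n / (-5)^(n+1).
So c_n = 1/(-5)^(n+1):
  c_0 = 1/(-5)^1 = -1/5.
  c_1 = 1/(-5)^2 = 1/25.
  c_2 = 1/(-5)^3 = -1/125.
The series is valid for |w/d| < 1, i.e. |z − z₀| < |d|.
Radius of convergence: R = |2 − z₀| = |-5| = 5 (distance from z₀ to the singularity z = 2).

c_0 = -1/5, c_1 = 1/25, c_2 = -1/125; R = 5.


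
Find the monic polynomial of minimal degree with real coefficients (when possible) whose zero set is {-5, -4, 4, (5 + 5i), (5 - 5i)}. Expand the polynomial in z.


The polynomial is p(z) = ∏_{α ∈ S} (z − α), where S = {-5, -4, 4, (5 + 5i), (5 - 5i)}.
Expanding the product yields: p(z) = z^5 -5·z^4 -16·z^3 + 330·z^2 -4000.
Note conjugate pairs combine to real quadratics: (z − (5+5i))(z − (5−5i)) = z² − 10z + 50.
The resulting polynomial has degree 5 and real coefficients as required.

p(z) = z^5 -5·z^4 -16·z^3 + 330·z^2 -4000.


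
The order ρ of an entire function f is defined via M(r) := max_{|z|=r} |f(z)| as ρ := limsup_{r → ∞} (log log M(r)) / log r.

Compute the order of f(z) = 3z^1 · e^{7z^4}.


M(r) = max_{|z|=r} |3|·|z|^1·|e^{7z^4}| = 3·r^1 · e^{7r^4} (the factors attain their maxima compatibly on |z|=r). Then log M(r) = log 3 + 1·log r + 7r^4, dominated by the last term, so log log M(r) ~ 4·log r. The polynomial factor 3z^1 contributes only a log r term and does not affect the order. ρ = 4.
Therefore ρ = 4.

Order ρ = 4.


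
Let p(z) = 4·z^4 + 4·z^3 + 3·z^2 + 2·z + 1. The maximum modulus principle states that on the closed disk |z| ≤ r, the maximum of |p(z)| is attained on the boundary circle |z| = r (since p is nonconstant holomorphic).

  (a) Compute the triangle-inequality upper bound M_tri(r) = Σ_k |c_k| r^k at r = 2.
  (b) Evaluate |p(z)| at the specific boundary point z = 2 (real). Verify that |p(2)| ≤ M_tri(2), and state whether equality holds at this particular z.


Coefficients: c_0 = 1, c_1 = 2, c_2 = 3, c_3 = 4, c_4 = 4. Radius r = 2.
Part (a). Triangle bound: M_tri(r) = Σ_k |c_k| r^k
  = |1|·2^0 + |2|·2^1 + |3|·2^2 + |4|·2^3 + |4|·2^4
  = 1 + 4 + 12 + 32 + 64 = 113.
This bounds M(r) := max_{|z|=r} |p(z)| from above; equality holds iff all terms c_k z^k can be made to align in phase at a single z on |z|=r.
Part (b). At z = 2 (real, on the circle |z| = r):
  p(2) = (1)·2^0 + (2)·2^1 + (3)·2^2 + (4)·2^3 + (4)·2^4 = 113.
  |p(2)| = 113.
Since all nonzero coefficients share the same sign, |p(2)| = 113 = M_tri(2); the triangle bound is attained at z = 2, so in fact M(r) = 113.

M_tri(2) = 113; |p(2)| = 113; equality at z=2: yes.


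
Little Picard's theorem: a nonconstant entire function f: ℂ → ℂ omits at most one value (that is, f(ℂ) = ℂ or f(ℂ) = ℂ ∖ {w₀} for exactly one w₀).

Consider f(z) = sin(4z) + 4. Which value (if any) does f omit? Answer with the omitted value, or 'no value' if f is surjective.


Little Picard bounds the complement of f(ℂ) to at most one point.
sin is entire and surjective onto ℂ: for every w ∈ ℂ, sin(ζ) = w has a solution ζ ∈ ℂ (e.g., via the complex inverse arcsin). With ζ = 4z this gives z = ζ/(4). Then 1·sin(4z) takes every value in 1·ℂ = ℂ, and adding 4 is a bijection of ℂ. So f is surjective and omits no value. (Note: only on the real line is sin bounded by [−1, 1].)

Omitted value: no value.


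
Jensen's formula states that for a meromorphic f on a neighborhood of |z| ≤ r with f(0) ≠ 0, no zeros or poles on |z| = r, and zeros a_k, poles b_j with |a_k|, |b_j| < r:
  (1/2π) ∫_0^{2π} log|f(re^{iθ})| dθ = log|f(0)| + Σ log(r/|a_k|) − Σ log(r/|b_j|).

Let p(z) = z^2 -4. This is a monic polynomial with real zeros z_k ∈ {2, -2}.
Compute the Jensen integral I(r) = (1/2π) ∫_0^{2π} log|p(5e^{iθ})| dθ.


Zeros: -2, 2; r = 5.
Inside |z| < r: -2, 2. Outside (|z| ≥ r): ∅.
p(0) = -4, so log|p(0)| = log(4) = 1.3863.
Apply Jensen: I(r) = log|p(0)| + Σ_k log(r/|z_k|), summed over zeros inside |z| < r.
  log(r/|z_k|) for z_k = 2: log(5/2) = 0.9163
  log(r/|z_k|) for z_k = -2: log(5/2) = 0.9163
Sum over inside zeros: 1.8326.
I(r) = log|p(0)| + (inside sum) = 1.3863 + 1.8326 = 3.2189.
Closed form (all zeros inside, monic): I(r) = n·log(r) = 2·log(5) = 3.2189. ✓

I(r) ≈ 3.2189.


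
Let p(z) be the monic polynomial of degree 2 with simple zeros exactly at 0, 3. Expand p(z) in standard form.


The polynomial is p(z) = ∏_{α ∈ S} (z − α), where S = {0, 3}.
Expanding the product yields: p(z) = z^2 -3·z.
The resulting polynomial has degree 2 and real coefficients as required.

p(z) = z^2 -3·z.


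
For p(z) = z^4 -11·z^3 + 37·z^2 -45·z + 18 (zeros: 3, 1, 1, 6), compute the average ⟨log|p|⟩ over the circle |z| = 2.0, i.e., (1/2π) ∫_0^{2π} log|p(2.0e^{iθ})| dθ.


Zeros: 1, 1, 3, 6; r = 2.0.
Inside |z| < r: 1, 1. Outside (|z| ≥ r): 3, 6.
p(0) = 18, so log|p(0)| = log(18) = 2.8904.
Apply Jensen: I(r) = log|p(0)| + Σ_k log(r/|z_k|), summed over zeros inside |z| < r.
  log(r/|z_k|) for z_k = 1: log(2.0/1) = 0.6931
  log(r/|z_k|) for z_k = 1: log(2.0/1) = 0.6931
  Outside zeros (3, 6) contribute nothing to the Jensen sum.
Sum over inside zeros: 1.3863.
I(r) = log|p(0)| + (inside sum) = 2.8904 + 1.3863 = 4.2767.
Note: since some zeros are outside |z| ≤ r, the simplified n·log(r) form does NOT apply — only the inside zeros contribute.

I(r) ≈ 4.2767.


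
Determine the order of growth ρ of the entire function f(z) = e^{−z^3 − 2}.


|e^{−z^3 − 2}| = e^{Re(-1·z^3) + -2} ≤ e^{1|z|^3 + -2} = e^{1r^3 + -2} on |z| = r, so ρ ≤ 3. Choosing z on |z|=r so that -1·z^3 is real positive (always possible by picking arg z appropriately) gives |f(z)| = e^{1r^3 + -2}, matching the bound. The additive constant -2 does not affect log log M(r) ~ 3·log r. Hence ρ = 3.
Therefore ρ = 3.

Order ρ = 3.


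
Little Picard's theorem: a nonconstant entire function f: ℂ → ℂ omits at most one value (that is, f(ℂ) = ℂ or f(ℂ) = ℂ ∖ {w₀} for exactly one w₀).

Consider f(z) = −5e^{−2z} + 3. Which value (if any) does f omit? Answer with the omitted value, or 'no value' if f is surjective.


Little Picard bounds the complement of f(ℂ) to at most one point.
e^{−2z} is never zero on ℂ, so -5·e^{−2z} takes every value in ℂ ∖ {0}. Adding 3 shifts the range to ℂ ∖ {3}. Thus f omits exactly the value 3.

Omitted value: 3.


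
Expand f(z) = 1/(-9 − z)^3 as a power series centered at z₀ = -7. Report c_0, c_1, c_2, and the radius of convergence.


Let w = z − z₀, so z = z₀ + w.
Then -9 − z = -9 − (z₀ + w) = (-9 − z₀) − w = -2 − w.
f(z) = 1/(-2 − w)^3 = (1/(-2)^3) · (1 − w/(-2))^{−3}.
By the binomial series (1−u)^{−3} = Σ_{n≥0} C(n+2, 2) u^n for |u|<1, with u = w/(-2):
  c_n = C(n+2, 2) / (-2)^(n+3).
  c_0 = 1/(-2)^3 = -1/8.
  c_1 = 3/(-2)^4 = 3/16.
  c_2 = 6/(-2)^5 = -3/16.
The series is valid for |w/d| < 1, i.e. |z − z₀| < |d|.
Radius of convergence: R = |-9 − z₀| = |-2| = 2 (distance from z₀ to the singularity z = -9).

c_0 = -1/8, c_1 = 3/16, c_2 = -3/16; R = 2.


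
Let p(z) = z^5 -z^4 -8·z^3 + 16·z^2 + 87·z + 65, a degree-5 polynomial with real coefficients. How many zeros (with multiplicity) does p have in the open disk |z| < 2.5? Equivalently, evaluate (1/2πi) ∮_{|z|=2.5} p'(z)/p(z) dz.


The zeros of p are: (-2 + 1i), (-2 - 1i), (3 + 2i), (3 - 2i), -1.
Their magnitudes are: 2.236, 2.236, 3.606, 3.606, 1.
Zeros with |z| < R = 2.5: (-2 + 1i), (-2 - 1i), -1.
Count = 3.
By the argument principle, (1/2πi) ∮_{|z|=R} p'(z)/p(z) dz equals exactly this count.

Number of zeros inside |z| < 2.5: 3.


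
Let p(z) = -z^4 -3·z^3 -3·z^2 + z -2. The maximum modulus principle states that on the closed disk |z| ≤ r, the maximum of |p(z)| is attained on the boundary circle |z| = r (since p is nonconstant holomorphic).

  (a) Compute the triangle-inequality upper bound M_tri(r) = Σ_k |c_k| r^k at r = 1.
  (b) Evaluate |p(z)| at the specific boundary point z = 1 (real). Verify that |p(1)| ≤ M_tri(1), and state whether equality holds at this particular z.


Coefficients: c_0 = -2, c_1 = 1, c_2 = -3, c_3 = -3, c_4 = -1. Radius r = 1.
Part (a). Triangle bound: M_tri(r) = Σ_k |c_k| r^k
  = |-2|·1^0 + |1|·1^1 + |-3|·1^2 + |-3|·1^3 + |-1|·1^4
  = 2 + 1 + 3 + 3 + 1 = 10.
This bounds M(r) := max_{|z|=r} |p(z)| from above; equality holds iff all terms c_k z^k can be made to align in phase at a single z on |z|=r.
Part (b). At z = 1 (real, on the circle |z| = r):
  p(1) = (-2)·1^0 + (1)·1^1 + (-3)·1^2 + (-3)·1^3 + (-1)·1^4 = -8.
  |p(1)| = 8.
Check: |p(1)| = 8 ≤ 10 = M_tri(1). ✓ Equality does not hold at z = 1 (the coefficients have mixed signs, so the terms do not all align in phase there).

M_tri(1) = 10; |p(1)| = 8; equality at z=1: no.


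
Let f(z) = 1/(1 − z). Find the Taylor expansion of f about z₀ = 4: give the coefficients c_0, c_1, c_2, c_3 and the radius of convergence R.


Let w = z − z₀, so z = z₀ + w.
Then 1 − z = 1 − (z₀ + w) = (1 − z₀) − w = -3 − w.
f(z) = 1/(-3 − w) = (1/(-3)) · 1/(1 − w/(-3)) = Σ_{n≥0} w^n / (-3)^(n+1).
So c_n = 1/(-3)^(n+1):
  c_0 = 1/(-3)^1 = -1/3.
  c_1 = 1/(-3)^2 = 1/9.
  c_2 = 1/(-3)^3 = -1/27.
  c_3 = 1/(-3)^4 = 1/81.
The series is valid for |w/d| < 1, i.e. |z − z₀| < |d|.
Radius of convergence: R = |1 − z₀| = |-3| = 3 (distance from z₀ to the singularity z = 1).

c_0 = -1/3, c_1 = 1/9, c_2 = -1/27, c_3 = 1/81; R = 3.


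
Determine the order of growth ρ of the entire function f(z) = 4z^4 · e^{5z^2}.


M(r) = max_{|z|=r} |4|·|z|^4·|e^{5z^2}| = 4·r^4 · e^{5r^2} (the factors attain their maxima compatibly on |z|=r). Then log M(r) = log 4 + 4·log r + 5r^2, dominated by the last term, so log log M(r) ~ 2·log r. The polynomial factor 4z^4 contributes only a log r term and does not affect the order. ρ = 2.
Therefore ρ = 2.

Order ρ = 2.


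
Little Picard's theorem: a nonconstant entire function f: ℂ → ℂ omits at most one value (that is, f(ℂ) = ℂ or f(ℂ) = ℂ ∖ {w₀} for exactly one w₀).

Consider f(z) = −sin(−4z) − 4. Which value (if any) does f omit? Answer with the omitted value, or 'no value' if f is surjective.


Little Picard bounds the complement of f(ℂ) to at most one point.
sin is entire and surjective onto ℂ: for every w ∈ ℂ, sin(ζ) = w has a solution ζ ∈ ℂ (e.g., via the complex inverse arcsin). With ζ = −4z this gives z = ζ/(-4). Then -1·sin(−4z) takes every value in -1·ℂ = ℂ, and adding -4 is a bijection of ℂ. So f is surjective and omits no value. (Note: only on the real line is sin bounded by [−1, 1].)

Omitted value: no value.


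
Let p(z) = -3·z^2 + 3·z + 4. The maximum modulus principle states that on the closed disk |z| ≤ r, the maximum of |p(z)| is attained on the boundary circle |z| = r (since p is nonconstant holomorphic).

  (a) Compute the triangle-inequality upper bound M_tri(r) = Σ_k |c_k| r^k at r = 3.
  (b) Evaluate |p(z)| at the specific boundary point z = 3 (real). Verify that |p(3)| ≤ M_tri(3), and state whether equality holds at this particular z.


Coefficients: c_0 = 4, c_1 = 3, c_2 = -3. Radius r = 3.
Part (a). Triangle bound: M_tri(r) = Σ_k |c_k| r^k
  = |4|·3^0 + |3|·3^1 + |-3|·3^2
  = 4 + 9 + 27 = 40.
This bounds M(r) := max_{|z|=r} |p(z)| from above; equality holds iff all terms c_k z^k can be made to align in phase at a single z on |z|=r.
Part (b). At z = 3 (real, on the circle |z| = r):
  p(3) = (4)·3^0 + (3)·3^1 + (-3)·3^2 = -14.
  |p(3)| = 14.
Check: |p(3)| = 14 ≤ 40 = M_tri(3). ✓ Equality does not hold at z = 3 (the coefficients have mixed signs, so the terms do not all align in phase there).

M_tri(3) = 40; |p(3)| = 14; equality at z=3: no.


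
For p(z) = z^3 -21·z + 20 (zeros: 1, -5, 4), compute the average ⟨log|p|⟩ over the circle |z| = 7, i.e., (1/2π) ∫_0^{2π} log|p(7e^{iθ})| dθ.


Zeros: -5, 1, 4; r = 7.
Inside |z| < r: -5, 1, 4. Outside (|z| ≥ r): ∅.
p(0) = 20, so log|p(0)| = log(20) = 2.9957.
Apply Jensen: I(r) = log|p(0)| + Σ_k log(r/|z_k|), summed over zeros inside |z| < r.
  log(r/|z_k|) for z_k = 1: log(7/1) = 1.9459
  log(r/|z_k|) for z_k = -5: log(7/5) = 0.3365
  log(r/|z_k|) for z_k = 4: log(7/4) = 0.5596
Sum over inside zeros: 2.8420.
I(r) = log|p(0)| + (inside sum) = 2.9957 + 2.8420 = 5.8377.
Closed form (all zeros inside, monic): I(r) = n·log(r) = 3·log(7) = 5.8377. ✓

I(r) ≈ 5.8377.


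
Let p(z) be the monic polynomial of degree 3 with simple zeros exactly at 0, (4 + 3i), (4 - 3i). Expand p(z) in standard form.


The polynomial is p(z) = ∏_{α ∈ S} (z − α), where S = {0, (4 + 3i), (4 - 3i)}.
Expanding the product yields: p(z) = z^3 -8·z^2 + 25·z.
Note conjugate pairs combine to real quadratics: (z − (4+3i))(z − (4−3i)) = z² − 8z + 25.
The resulting polynomial has degree 3 and real coefficients as required.

p(z) = z^3 -8·z^2 + 25·z.


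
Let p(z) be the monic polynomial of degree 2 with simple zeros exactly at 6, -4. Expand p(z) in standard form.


The polynomial is p(z) = ∏_{α ∈ S} (z − α), where S = {6, -4}.
Expanding the product yields: p(z) = z^2 -2·z -24.
The resulting polynomial has degree 2 and real coefficients as required.

p(z) = z^2 -2·z -24.


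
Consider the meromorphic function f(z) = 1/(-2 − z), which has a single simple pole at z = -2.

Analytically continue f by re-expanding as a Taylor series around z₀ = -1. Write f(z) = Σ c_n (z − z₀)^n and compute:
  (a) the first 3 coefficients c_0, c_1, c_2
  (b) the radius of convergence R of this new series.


Let w = z − z₀, so z = z₀ + w.
Then -2 − z = -2 − (z₀ + w) = (-2 − z₀) − w = -1 − w.
f(z) = 1/(-1 − w) = (1/(-1)) · 1/(1 − w/(-1)) = Σ_{n≥0} w^n / (-1)^(n+1).
So c_n = 1/(-1)^(n+1):
  c_0 = 1/(-1)^1 = -1.
  c_1 = 1/(-1)^2 = 1.
  c_2 = 1/(-1)^3 = -1.
The series is valid for |w/d| < 1, i.e. |z − z₀| < |d|.
Radius of convergence: R = |-2 − z₀| = |-1| = 1 (distance from z₀ to the singularity z = -2).

c_0 = -1, c_1 = 1, c_2 = -1; R = 1.


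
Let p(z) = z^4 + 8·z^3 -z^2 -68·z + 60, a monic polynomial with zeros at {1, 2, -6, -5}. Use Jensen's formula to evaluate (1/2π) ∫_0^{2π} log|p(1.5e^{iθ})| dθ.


Zeros: -6, -5, 1, 2; r = 1.5.
Inside |z| < r: 1. Outside (|z| ≥ r): -6, -5, 2.
p(0) = 60, so log|p(0)| = log(60) = 4.0943.
Apply Jensen: I(r) = log|p(0)| + Σ_k log(r/|z_k|), summed over zeros inside |z| < r.
  log(r/|z_k|) for z_k = 1: log(1.5/1) = 0.4055
  Outside zeros (-6, -5, 2) contribute nothing to the Jensen sum.
Sum over inside zeros: 0.4055.
I(r) = log|p(0)| + (inside sum) = 4.0943 + 0.4055 = 4.4998.
Note: since some zeros are outside |z| ≤ r, the simplified n·log(r) form does NOT apply — only the inside zeros contribute.

I(r) ≈ 4.4998.


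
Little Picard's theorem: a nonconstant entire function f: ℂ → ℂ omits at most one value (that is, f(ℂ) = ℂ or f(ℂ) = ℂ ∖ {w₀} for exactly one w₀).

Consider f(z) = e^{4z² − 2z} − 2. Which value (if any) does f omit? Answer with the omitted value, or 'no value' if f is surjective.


Little Picard bounds the complement of f(ℂ) to at most one point.
The exponent g(z) = 4z² − 2z is a nonconstant polynomial, hence surjective onto ℂ. So e^{g(z)} takes every value in {e^w : w ∈ ℂ} = ℂ ∖ {0}. Adding -2 shifts the range to ℂ ∖ {-2}. f omits exactly -2.

Omitted value: -2.


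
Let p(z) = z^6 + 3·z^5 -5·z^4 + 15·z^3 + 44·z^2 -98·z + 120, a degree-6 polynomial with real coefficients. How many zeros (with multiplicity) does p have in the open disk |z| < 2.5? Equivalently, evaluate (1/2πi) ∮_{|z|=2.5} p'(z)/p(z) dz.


The zeros of p are: -3, (1 + 1i), (1 - 1i), -4, (1 + 2i), (1 - 2i).
Their magnitudes are: 3, 1.414, 1.414, 4, 2.236, 2.236.
Zeros with |z| < R = 2.5: (1 + 1i), (1 - 1i), (1 + 2i), (1 - 2i).
Count = 4.
By the argument principle, (1/2πi) ∮_{|z|=R} p'(z)/p(z) dz equals exactly this count.

Number of zeros inside |z| < 2.5: 4.


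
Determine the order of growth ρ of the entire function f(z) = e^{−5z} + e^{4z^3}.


Each summand is entire of order 1 and 3 respectively (as in the single-exponential case). The order of a sum is at most the max of the orders, so ρ ≤ 3. For the lower bound: on |z|=r choose arg z so that 4z^3 is real positive; then |e^{4z^3}| = e^{4r^3} while |e^{-5z}| ≤ e^{5r^1} = o(e^{4r^3}). So |f| ≥ e^{4r^3}(1 − o(1)) and ρ ≥ 3. Hence ρ = max(1, 3) = 3.
Therefore ρ = 3.

Order ρ = 3.


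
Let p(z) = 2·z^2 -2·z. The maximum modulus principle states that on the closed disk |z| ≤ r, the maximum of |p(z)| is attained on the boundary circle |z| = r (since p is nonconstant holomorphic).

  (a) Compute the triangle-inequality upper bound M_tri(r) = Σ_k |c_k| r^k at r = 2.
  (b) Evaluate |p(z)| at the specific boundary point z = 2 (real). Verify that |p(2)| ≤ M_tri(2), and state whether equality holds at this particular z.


Coefficients: c_0 = 0, c_1 = -2, c_2 = 2. Radius r = 2.
Part (a). Triangle bound: M_tri(r) = Σ_k |c_k| r^k
  = |0|·2^0 + |-2|·2^1 + |2|·2^2
  = 0 + 4 + 8 = 12.
This bounds M(r) := max_{|z|=r} |p(z)| from above; equality holds iff all terms c_k z^k can be made to align in phase at a single z on |z|=r.
Part (b). At z = 2 (real, on the circle |z| = r):
  p(2) = (0)·2^0 + (-2)·2^1 + (2)·2^2 = 4.
  |p(2)| = 4.
Check: |p(2)| = 4 ≤ 12 = M_tri(2). ✓ Equality does not hold at z = 2 (the coefficients have mixed signs, so the terms do not all align in phase there).

M_tri(2) = 12; |p(2)| = 4; equality at z=2: no.


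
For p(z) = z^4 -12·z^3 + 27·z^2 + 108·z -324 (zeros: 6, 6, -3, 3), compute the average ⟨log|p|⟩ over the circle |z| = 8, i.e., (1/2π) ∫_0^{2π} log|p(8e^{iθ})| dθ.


Zeros: -3, 3, 6, 6; r = 8.
Inside |z| < r: -3, 3, 6, 6. Outside (|z| ≥ r): ∅.
p(0) = -324, so log|p(0)| = log(324) = 5.7807.
Apply Jensen: I(r) = log|p(0)| + Σ_k log(r/|z_k|), summed over zeros inside |z| < r.
  log(r/|z_k|) for z_k = 6: log(8/6) = 0.2877
  log(r/|z_k|) for z_k = 6: log(8/6) = 0.2877
  log(r/|z_k|) for z_k = -3: log(8/3) = 0.9808
  log(r/|z_k|) for z_k = 3: log(8/3) = 0.9808
Sum over inside zeros: 2.5370.
I(r) = log|p(0)| + (inside sum) = 5.7807 + 2.5370 = 8.3178.
Closed form (all zeros inside, monic): I(r) = n·log(r) = 4·log(8) = 8.3178. ✓

I(r) ≈ 8.3178.


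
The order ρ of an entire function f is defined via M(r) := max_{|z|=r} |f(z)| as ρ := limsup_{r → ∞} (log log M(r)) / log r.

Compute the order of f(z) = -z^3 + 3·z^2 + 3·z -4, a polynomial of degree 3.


|f(z)| ≤ Σ|c_k|·r^k = O(r^3) as r → ∞. Polynomial growth is O(e^{r^ε}) for every ε > 0 (since r^3/e^{r^ε} → 0), so ρ ≤ ε for all ε > 0, i.e. ρ = 0. Every nonconstant polynomial has order 0.
Therefore ρ = 0.

Order ρ = 0.


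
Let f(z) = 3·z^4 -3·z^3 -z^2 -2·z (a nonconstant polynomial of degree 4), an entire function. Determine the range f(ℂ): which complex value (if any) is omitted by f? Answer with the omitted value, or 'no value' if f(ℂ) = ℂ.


Little Picard bounds the complement of f(ℂ) to at most one point.
For every w ∈ ℂ, the equation p(z) − w = 0 is a nonconstant polynomial in z and hence has at least one root by the fundamental theorem of algebra. So p is surjective onto ℂ, omitting no value.

Omitted value: no value.


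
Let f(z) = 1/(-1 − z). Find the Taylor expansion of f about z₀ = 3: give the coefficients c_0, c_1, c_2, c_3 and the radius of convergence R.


Let w = z − z₀, so z = z₀ + w.
Then -1 − z = -1 − (z₀ + w) = (-1 − z₀) − w = -4 − w.
f(z) = 1/(-4 − w) = (1/(-4)) · 1/(1 − w/(-4)) = Σ_{n≥0} w^n / (-4)^(n+1).
So c_n = 1/(-4)^(n+1):
  c_0 = 1/(-4)^1 = -1/4.
  c_1 = 1/(-4)^2 = 1/16.
  c_2 = 1/(-4)^3 = -1/64.
  c_3 = 1/(-4)^4 = 1/256.
The series is valid for |w/d| < 1, i.e. |z − z₀| < |d|.
Radius of convergence: R = |-1 − z₀| = |-4| = 4 (distance from z₀ to the singularity z = -1).

c_0 = -1/4, c_1 = 1/16, c_2 = -1/64, c_3 = 1/256; R = 4.


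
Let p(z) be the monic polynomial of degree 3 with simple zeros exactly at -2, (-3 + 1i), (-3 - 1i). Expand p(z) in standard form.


The polynomial is p(z) = ∏_{α ∈ S} (z − α), where S = {-2, (-3 + 1i), (-3 - 1i)}.
Expanding the product yields: p(z) = z^3 + 8·z^2 + 22·z + 20.
Note conjugate pairs combine to real quadratics: (z − (-3+1i))(z − (-3−1i)) = z² + 6z + 10.
The resulting polynomial has degree 3 and real coefficients as required.

p(z) = z^3 + 8·z^2 + 22·z + 20.


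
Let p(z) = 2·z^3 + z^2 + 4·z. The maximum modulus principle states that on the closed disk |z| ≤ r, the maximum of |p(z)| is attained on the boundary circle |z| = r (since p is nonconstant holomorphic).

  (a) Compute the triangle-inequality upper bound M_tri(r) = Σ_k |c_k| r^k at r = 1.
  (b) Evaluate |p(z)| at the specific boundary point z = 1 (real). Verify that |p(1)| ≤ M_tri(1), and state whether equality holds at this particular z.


Coefficients: c_0 = 0, c_1 = 4, c_2 = 1, c_3 = 2. Radius r = 1.
Part (a). Triangle bound: M_tri(r) = Σ_k |c_k| r^k
  = |0|·1^0 + |4|·1^1 + |1|·1^2 + |2|·1^3
  = 0 + 4 + 1 + 2 = 7.
This bounds M(r) := max_{|z|=r} |p(z)| from above; equality holds iff all terms c_k z^k can be made to align in phase at a single z on |z|=r.
Part (b). At z = 1 (real, on the circle |z| = r):
  p(1) = (0)·1^0 + (4)·1^1 + (1)·1^2 + (2)·1^3 = 7.
  |p(1)| = 7.
Since all nonzero coefficients share the same sign, |p(1)| = 7 = M_tri(1); the triangle bound is attained at z = 1, so in fact M(r) = 7.

M_tri(1) = 7; |p(1)| = 7; equality at z=1: yes.


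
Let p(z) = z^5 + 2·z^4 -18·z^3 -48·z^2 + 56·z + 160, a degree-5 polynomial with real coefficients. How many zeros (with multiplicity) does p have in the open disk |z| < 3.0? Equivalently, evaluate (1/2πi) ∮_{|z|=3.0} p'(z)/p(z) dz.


The zeros of p are: 4, 2, (-3 + 1i), (-3 - 1i), -2.
Their magnitudes are: 4, 2, 3.162, 3.162, 2.
Zeros with |z| < R = 3.0: 2, -2.
Count = 2.
By the argument principle, (1/2πi) ∮_{|z|=R} p'(z)/p(z) dz equals exactly this count.

Number of zeros inside |z| < 3.0: 2.


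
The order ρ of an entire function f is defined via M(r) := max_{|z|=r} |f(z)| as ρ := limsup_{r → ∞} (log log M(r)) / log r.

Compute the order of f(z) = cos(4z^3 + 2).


Write cos(w) = (e^{iw} ± e^{−iw})/(2 or 2i), so |cos(w)| ≤ e^{|w|}. With w = 4z^3 + 2, |w| ≤ 4r^3 + 2 on |z|=r, giving M(r) ≤ e^{4r^3 + 2} and ρ ≤ 3. For the lower bound, choose z on |z|=r with 4z^3 purely imaginary of modulus 4r^3; then |cos(4z^3 + 2)| grows like e^{4r^3}/2, so ρ ≥ 3. Hence ρ = 3.
Therefore ρ = 3.

Order ρ = 3.


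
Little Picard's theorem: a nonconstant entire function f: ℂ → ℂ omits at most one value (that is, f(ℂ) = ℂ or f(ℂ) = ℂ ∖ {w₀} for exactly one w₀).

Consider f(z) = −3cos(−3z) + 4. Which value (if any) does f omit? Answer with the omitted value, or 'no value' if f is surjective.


Little Picard bounds the complement of f(ℂ) to at most one point.
cos is entire and surjective onto ℂ: for every w ∈ ℂ, cos(ζ) = w has a solution ζ ∈ ℂ (e.g., via the complex inverse arccos). With ζ = −3z this gives z = ζ/(-3). Then -3·cos(−3z) takes every value in -3·ℂ = ℂ, and adding 4 is a bijection of ℂ. So f is surjective and omits no value. (Note: only on the real line is cos bounded by [−1, 1].)

Omitted value: no value.


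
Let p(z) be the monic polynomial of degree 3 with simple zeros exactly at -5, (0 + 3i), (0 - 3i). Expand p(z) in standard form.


The polynomial is p(z) = ∏_{α ∈ S} (z − α), where S = {-5, (0 + 3i), (0 - 3i)}.
Expanding the product yields: p(z) = z^3 + 5·z^2 + 9·z + 45.
Note conjugate pairs combine to real quadratics: (z − (0+3i))(z − (0−3i)) = z² + 9.
The resulting polynomial has degree 3 and real coefficients as required.

p(z) = z^3 + 5·z^2 + 9·z + 45.


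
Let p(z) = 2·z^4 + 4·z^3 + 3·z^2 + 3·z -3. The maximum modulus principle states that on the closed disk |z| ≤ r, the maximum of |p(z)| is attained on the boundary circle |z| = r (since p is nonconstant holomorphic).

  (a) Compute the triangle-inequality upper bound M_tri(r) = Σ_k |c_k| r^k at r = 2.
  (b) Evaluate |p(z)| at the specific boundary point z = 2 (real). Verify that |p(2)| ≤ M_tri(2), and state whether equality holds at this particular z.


Coefficients: c_0 = -3, c_1 = 3, c_2 = 3, c_3 = 4, c_4 = 2. Radius r = 2.
Part (a). Triangle bound: M_tri(r) = Σ_k |c_k| r^k
  = |-3|·2^0 + |3|·2^1 + |3|·2^2 + |4|·2^3 + |2|·2^4
  = 3 + 6 + 12 + 32 + 32 = 85.
This bounds M(r) := max_{|z|=r} |p(z)| from above; equality holds iff all terms c_k z^k can be made to align in phase at a single z on |z|=r.
Part (b). At z = 2 (real, on the circle |z| = r):
  p(2) = (-3)·2^0 + (3)·2^1 + (3)·2^2 + (4)·2^3 + (2)·2^4 = 79.
  |p(2)| = 79.
Check: |p(2)| = 79 ≤ 85 = M_tri(2). ✓ Equality does not hold at z = 2 (the coefficients have mixed signs, so the terms do not all align in phase there).

M_tri(2) = 85; |p(2)| = 79; equality at z=2: no.


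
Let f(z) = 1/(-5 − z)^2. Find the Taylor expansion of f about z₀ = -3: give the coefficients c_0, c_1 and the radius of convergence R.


Let w = z − z₀, so z = z₀ + w.
Then -5 − z = -5 − (z₀ + w) = (-5 − z₀) − w = -2 − w.
f(z) = 1/(-2 − w)^2 = (1/(-2)^2) · (1 − w/(-2))^{−2}.
By the binomial series (1−u)^{−2} = Σ_{n≥0} C(n+1, 1) u^n for |u|<1, with u = w/(-2):
  c_n = C(n+1, 1) / (-2)^(n+2).
  c_0 = 1/(-2)^2 = 1/4.
  c_1 = 2/(-2)^3 = -1/4.
The series is valid for |w/d| < 1, i.e. |z − z₀| < |d|.
Radius of convergence: R = |-5 − z₀| = |-2| = 2 (distance from z₀ to the singularity z = -5).

c_0 = 1/4, c_1 = -1/4; R = 2.


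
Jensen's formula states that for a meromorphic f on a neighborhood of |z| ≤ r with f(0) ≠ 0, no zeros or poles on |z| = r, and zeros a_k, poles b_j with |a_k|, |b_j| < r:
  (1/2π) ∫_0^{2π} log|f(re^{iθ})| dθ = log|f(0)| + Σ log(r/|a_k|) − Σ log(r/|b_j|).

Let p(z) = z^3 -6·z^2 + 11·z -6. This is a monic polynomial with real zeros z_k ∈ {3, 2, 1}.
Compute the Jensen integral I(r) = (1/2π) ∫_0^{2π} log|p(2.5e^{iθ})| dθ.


Zeros: 1, 2, 3; r = 2.5.
Inside |z| < r: 1, 2. Outside (|z| ≥ r): 3.
p(0) = -6, so log|p(0)| = log(6) = 1.7918.
Apply Jensen: I(r) = log|p(0)| + Σ_k log(r/|z_k|), summed over zeros inside |z| < r.
  log(r/|z_k|) for z_k = 2: log(2.5/2) = 0.2231
  log(r/|z_k|) for z_k = 1: log(2.5/1) = 0.9163
  Outside zeros (3) contribute nothing to the Jensen sum.
Sum over inside zeros: 1.1394.
I(r) = log|p(0)| + (inside sum) = 1.7918 + 1.1394 = 2.9312.
Note: since some zeros are outside |z| ≤ r, the simplified n·log(r) form does NOT apply — only the inside zeros contribute.

I(r) ≈ 2.9312.


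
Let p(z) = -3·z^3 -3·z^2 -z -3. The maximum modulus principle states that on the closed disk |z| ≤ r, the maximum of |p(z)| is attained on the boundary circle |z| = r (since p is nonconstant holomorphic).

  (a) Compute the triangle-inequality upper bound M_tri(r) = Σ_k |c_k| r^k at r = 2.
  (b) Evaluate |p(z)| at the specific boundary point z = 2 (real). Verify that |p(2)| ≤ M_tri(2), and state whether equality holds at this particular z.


Coefficients: c_0 = -3, c_1 = -1, c_2 = -3, c_3 = -3. Radius r = 2.
Part (a). Triangle bound: M_tri(r) = Σ_k |c_k| r^k
  = |-3|·2^0 + |-1|·2^1 + |-3|·2^2 + |-3|·2^3
  = 3 + 2 + 12 + 24 = 41.
This bounds M(r) := max_{|z|=r} |p(z)| from above; equality holds iff all terms c_k z^k can be made to align in phase at a single z on |z|=r.
Part (b). At z = 2 (real, on the circle |z| = r):
  p(2) = (-3)·2^0 + (-1)·2^1 + (-3)·2^2 + (-3)·2^3 = -41.
  |p(2)| = 41.
Since all nonzero coefficients share the same sign, |p(2)| = 41 = M_tri(2); the triangle bound is attained at z = 2, so in fact M(r) = 41.

M_tri(2) = 41; |p(2)| = 41; equality at z=2: yes.


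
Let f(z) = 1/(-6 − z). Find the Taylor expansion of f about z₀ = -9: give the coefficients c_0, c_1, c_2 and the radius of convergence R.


Let w = z − z₀, so z = z₀ + w.
Then -6 − z = -6 − (z₀ + w) = (-6 − z₀) − w = 3 − w.
f(z) = 1/(3 − w) = (1/(3)) · 1/(1 − w/(3)) = Σ_{n≥0} w^n / (3)^(n+1).
So c_n = 1/(3)^(n+1):
  c_0 = 1/(3)^1 = 1/3.
  c_1 = 1/(3)^2 = 1/9.
  c_2 = 1/(3)^3 = 1/27.
The series is valid for |w/d| < 1, i.e. |z − z₀| < |d|.
Radius of convergence: R = |-6 − z₀| = |3| = 3 (distance from z₀ to the singularity z = -6).

c_0 = 1/3, c_1 = 1/9, c_2 = 1/27; R = 3.


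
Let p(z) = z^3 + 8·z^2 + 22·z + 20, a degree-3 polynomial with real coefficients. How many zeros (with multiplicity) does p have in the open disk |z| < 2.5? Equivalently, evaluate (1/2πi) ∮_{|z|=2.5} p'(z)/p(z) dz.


The zeros of p are: -2, (-3 + 1i), (-3 - 1i).
Their magnitudes are: 2, 3.162, 3.162.
Zeros with |z| < R = 2.5: -2.
Count = 1.
By the argument principle, (1/2πi) ∮_{|z|=R} p'(z)/p(z) dz equals exactly this count.

Number of zeros inside |z| < 2.5: 1.


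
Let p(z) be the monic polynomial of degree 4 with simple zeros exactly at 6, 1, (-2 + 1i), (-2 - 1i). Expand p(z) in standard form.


The polynomial is p(z) = ∏_{α ∈ S} (z − α), where S = {6, 1, (-2 + 1i), (-2 - 1i)}.
Expanding the product yields: p(z) = z^4 -3·z^3 -17·z^2 -11·z + 30.
Note conjugate pairs combine to real quadratics: (z − (-2+1i))(z − (-2−1i)) = z² + 4z + 5.
The resulting polynomial has degree 4 and real coefficients as required.

p(z) = z^4 -3·z^3 -17·z^2 -11·z + 30.


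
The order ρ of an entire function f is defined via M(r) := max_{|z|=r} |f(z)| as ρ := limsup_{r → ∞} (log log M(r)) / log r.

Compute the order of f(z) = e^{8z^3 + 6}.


|e^{8z^3 + 6}| = e^{Re(8·z^3) + 6} ≤ e^{8|z|^3 + 6} = e^{8r^3 + 6} on |z| = r, so ρ ≤ 3. Choosing z on |z|=r so that 8·z^3 is real positive (always possible by picking arg z appropriately) gives |f(z)| = e^{8r^3 + 6}, matching the bound. The additive constant 6 does not affect log log M(r) ~ 3·log r. Hence ρ = 3.
Therefore ρ = 3.

Order ρ = 3.


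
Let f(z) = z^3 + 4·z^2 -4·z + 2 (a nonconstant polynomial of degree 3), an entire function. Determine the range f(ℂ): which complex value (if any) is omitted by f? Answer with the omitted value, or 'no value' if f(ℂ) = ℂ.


Little Picard bounds the complement of f(ℂ) to at most one point.
For every w ∈ ℂ, the equation p(z) − w = 0 is a nonconstant polynomial in z and hence has at least one root by the fundamental theorem of algebra. So p is surjective onto ℂ, omitting no value.

Omitted value: no value.


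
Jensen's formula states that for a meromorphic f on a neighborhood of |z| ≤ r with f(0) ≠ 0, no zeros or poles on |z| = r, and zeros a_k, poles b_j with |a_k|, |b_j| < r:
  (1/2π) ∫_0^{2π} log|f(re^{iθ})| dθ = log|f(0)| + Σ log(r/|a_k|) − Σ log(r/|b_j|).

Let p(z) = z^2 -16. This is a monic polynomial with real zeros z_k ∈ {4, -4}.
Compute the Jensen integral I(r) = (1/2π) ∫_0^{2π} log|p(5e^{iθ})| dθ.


Zeros: -4, 4; r = 5.
Inside |z| < r: -4, 4. Outside (|z| ≥ r): ∅.
p(0) = -16, so log|p(0)| = log(16) = 2.7726.
Apply Jensen: I(r) = log|p(0)| + Σ_k log(r/|z_k|), summed over zeros inside |z| < r.
  log(r/|z_k|) for z_k = 4: log(5/4) = 0.2231
  log(r/|z_k|) for z_k = -4: log(5/4) = 0.2231
Sum over inside zeros: 0.4463.
I(r) = log|p(0)| + (inside sum) = 2.7726 + 0.4463 = 3.2189.
Closed form (all zeros inside, monic): I(r) = n·log(r) = 2·log(5) = 3.2189. ✓

I(r) ≈ 3.2189.
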